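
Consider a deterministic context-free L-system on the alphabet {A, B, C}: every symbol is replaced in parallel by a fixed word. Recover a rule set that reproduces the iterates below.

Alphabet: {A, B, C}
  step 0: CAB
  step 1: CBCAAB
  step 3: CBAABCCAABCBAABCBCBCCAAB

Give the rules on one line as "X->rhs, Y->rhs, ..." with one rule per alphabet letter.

A->C, B->AAB, C->CB

  step 0 ⇒ step 1: CAB ⇒ CB·C·AAB
    A ↦ C
    B ↦ AAB
    C ↦ CB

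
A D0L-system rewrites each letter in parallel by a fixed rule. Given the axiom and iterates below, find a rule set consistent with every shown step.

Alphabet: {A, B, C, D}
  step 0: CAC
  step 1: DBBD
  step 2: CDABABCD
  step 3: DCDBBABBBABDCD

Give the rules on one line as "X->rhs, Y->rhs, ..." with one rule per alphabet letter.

  step 2 ⇒ step 3: CDABABCD ⇒ D·CD·BB·AB·BB·AB·D·CD
    A ↦ BB
    B ↦ AB
    C ↦ D
    D ↦ CD

A->BB, B->AB, C->D, D->CD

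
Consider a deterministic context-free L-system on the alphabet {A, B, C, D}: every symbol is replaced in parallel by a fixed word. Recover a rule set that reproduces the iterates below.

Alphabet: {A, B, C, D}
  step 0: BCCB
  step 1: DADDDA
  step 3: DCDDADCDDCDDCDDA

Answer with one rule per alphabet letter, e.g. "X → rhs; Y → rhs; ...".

A->B, B->DA, C->D, D->DC

  step 0 ⇒ step 1: BCCB ⇒ DA·D·D·DA
    B ↦ DA
    C ↦ D
    A ↦ B  (constrained at step 1)
    D ↦ DC  (constrained at step 1)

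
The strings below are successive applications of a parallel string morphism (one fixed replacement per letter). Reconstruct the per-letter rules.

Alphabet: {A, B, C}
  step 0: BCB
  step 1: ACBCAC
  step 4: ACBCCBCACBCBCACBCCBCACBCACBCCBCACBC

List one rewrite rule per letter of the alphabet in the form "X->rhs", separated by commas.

  step 0 ⇒ step 1: BCB ⇒ AC·BC·AC
    B ↦ AC
    C ↦ BC
    A ↦ C  (constrained at step 1)

A->C, B->AC, C->BC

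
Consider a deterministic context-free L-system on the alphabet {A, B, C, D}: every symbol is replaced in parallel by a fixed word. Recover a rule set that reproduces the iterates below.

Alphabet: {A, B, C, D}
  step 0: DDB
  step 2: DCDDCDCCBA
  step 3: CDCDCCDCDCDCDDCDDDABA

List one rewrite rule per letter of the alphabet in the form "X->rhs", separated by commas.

  step 2 ⇒ step 3: DCDDCDCCBA ⇒ C·DCD·C·C·DCD·C·DCD·DCD·DDA·BA
    A ↦ BA
    B ↦ DDA
    C ↦ DCD
    D ↦ C

A->BA, B->DDA, C->DCD, D->C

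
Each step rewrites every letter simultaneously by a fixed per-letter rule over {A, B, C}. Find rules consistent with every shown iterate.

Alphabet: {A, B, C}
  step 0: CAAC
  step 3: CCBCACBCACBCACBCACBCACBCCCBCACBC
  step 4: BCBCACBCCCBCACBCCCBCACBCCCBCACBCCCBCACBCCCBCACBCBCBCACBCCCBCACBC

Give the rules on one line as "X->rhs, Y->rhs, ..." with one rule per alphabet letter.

A->CC, B->AC, C->BC

  step 3 ⇒ step 4: CCBCACBCACBCACBCACBCACBCCCBCACBC ⇒ BC·BC·AC·BC·CC·BC·AC·BC·CC·BC·AC·BC·CC·BC·AC·BC·CC·BC·AC·BC·CC·BC·AC·BC·BC·BC·AC·BC·CC·BC·AC·BC
    A ↦ CC
    B ↦ AC
    C ↦ BC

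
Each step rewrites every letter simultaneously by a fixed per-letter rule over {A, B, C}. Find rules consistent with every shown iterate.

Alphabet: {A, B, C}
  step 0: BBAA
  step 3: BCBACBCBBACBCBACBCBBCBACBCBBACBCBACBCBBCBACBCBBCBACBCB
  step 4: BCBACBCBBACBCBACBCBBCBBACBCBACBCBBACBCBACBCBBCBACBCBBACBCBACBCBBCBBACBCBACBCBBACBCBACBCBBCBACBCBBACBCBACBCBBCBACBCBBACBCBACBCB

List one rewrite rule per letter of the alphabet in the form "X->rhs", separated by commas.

  step 3 ⇒ step 4: BCBACBCBBACBCBACBCBBCBACBCBBACBCBACBCBBCBACBCBBCBACBCB ⇒ BCB·AC·BCB·B·AC·BCB·AC·BCB·BCB·B·AC·BCB·AC·BCB·B·AC·BCB·AC·BCB·BCB·AC·BCB·B·AC·BCB·AC·BCB·BCB·B·AC·BCB·AC·BCB·B·AC·BCB·AC·BCB·BCB·AC·BCB·B·AC·BCB·AC·BCB·BCB·AC·BCB·B·AC·BCB·AC·BCB
    A ↦ B
    B ↦ BCB
    C ↦ AC

A->B, B->BCB, C->AC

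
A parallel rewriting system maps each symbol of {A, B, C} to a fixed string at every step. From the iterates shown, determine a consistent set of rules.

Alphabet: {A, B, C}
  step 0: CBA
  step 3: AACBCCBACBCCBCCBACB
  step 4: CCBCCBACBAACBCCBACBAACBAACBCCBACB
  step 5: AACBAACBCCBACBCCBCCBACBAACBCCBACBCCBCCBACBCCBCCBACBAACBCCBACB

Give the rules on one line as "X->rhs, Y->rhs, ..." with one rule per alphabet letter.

  step 4 ⇒ step 5: CCBCCBACBAACBCCBACBAACBAACBCCBACB ⇒ A·A·CB·A·A·CB·CCB·A·CB·CCB·CCB·A·CB·A·A·CB·CCB·A·CB·CCB·CCB·A·CB·CCB·CCB·A·CB·A·A·CB·CCB·A·CB
    A ↦ CCB
    B ↦ CB
    C ↦ A

A->CCB, B->CB, C->A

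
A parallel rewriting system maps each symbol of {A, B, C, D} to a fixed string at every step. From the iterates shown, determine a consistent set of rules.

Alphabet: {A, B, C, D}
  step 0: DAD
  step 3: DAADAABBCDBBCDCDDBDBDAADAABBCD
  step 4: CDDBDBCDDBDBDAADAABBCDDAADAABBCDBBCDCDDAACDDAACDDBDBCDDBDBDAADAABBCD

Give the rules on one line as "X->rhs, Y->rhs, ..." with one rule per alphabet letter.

A->DB, B->DAA, C->BB, D->CD

  step 3 ⇒ step 4: DAADAABBCDBBCDCDDBDBDAADAABBCD ⇒ CD·DB·DB·CD·DB·DB·DAA·DAA·BB·CD·DAA·DAA·BB·CD·BB·CD·CD·DAA·CD·DAA·CD·DB·DB·CD·DB·DB·DAA·DAA·BB·CD
    A ↦ DB
    B ↦ DAA
    C ↦ BB
    D ↦ CD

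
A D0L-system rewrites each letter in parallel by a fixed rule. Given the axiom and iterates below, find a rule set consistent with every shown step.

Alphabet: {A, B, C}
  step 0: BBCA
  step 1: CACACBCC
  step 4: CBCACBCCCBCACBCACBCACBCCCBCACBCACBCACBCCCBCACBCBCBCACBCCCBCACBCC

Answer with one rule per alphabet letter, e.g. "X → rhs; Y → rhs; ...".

  step 0 ⇒ step 1: BBCA ⇒ CA·CA·CB·CC
    A ↦ CC
    B ↦ CA
    C ↦ CB

A->CC, B->CA, C->CB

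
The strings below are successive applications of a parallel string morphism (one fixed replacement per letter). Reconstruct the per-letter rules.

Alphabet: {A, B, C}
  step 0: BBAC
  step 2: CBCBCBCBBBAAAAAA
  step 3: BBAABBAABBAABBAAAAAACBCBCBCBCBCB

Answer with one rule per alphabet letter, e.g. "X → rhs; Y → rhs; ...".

  step 2 ⇒ step 3: CBCBCBCBBBAAAAAA ⇒ BB·AA·BB·AA·BB·AA·BB·AA·AA·AA·CB·CB·CB·CB·CB·CB
    A ↦ CB
    B ↦ AA
    C ↦ BB

A->CB, B->AA, C->BB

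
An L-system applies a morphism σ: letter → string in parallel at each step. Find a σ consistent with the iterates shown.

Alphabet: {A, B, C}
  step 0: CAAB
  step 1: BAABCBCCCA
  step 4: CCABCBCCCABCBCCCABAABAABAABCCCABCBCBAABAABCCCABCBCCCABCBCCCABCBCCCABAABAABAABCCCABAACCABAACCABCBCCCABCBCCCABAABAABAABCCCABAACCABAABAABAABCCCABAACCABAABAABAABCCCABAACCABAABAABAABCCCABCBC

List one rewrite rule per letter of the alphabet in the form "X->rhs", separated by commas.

  step 0 ⇒ step 1: CAAB ⇒ BAA·BC·BC·CCA
    A ↦ BC
    B ↦ CCA
    C ↦ BAA

A->BC, B->CCA, C->BAA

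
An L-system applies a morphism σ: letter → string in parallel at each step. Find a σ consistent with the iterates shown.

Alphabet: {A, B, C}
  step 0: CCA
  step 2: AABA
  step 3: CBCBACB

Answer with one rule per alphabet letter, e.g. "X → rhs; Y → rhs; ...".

A->CB, B->A, C->B

  step 2 ⇒ step 3: AABA ⇒ CB·CB·A·CB
    A ↦ CB
    B ↦ A
    C ↦ B  (constrained at step 0)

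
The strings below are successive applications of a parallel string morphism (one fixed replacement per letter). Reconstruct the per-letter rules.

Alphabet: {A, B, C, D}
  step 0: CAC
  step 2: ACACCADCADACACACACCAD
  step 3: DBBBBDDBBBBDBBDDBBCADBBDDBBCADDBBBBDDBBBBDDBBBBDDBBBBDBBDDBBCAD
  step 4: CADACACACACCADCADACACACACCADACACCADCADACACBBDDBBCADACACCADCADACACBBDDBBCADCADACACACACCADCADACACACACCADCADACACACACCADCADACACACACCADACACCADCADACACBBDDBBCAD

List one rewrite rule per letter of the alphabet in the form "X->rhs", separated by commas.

A->DBB, B->AC, C->BBD, D->CAD

  step 3 ⇒ step 4: DBBBBDDBBBBDBBDDBBCADBBDDBBCADDBBBBDDBBBBDDBBBBDDBBBBDBBDDBBCAD ⇒ CAD·AC·AC·AC·AC·CAD·CAD·AC·AC·AC·AC·CAD·AC·AC·CAD·CAD·AC·AC·BBD·DBB·CAD·AC·AC·CAD·CAD·AC·AC·BBD·DBB·CAD·CAD·AC·AC·AC·AC·CAD·CAD·AC·AC·AC·AC·CAD·CAD·AC·AC·AC·AC·CAD·CAD·AC·AC·AC·AC·CAD·AC·AC·CAD·CAD·AC·AC·BBD·DBB·CAD
    A ↦ DBB
    B ↦ AC
    C ↦ BBD
    D ↦ CAD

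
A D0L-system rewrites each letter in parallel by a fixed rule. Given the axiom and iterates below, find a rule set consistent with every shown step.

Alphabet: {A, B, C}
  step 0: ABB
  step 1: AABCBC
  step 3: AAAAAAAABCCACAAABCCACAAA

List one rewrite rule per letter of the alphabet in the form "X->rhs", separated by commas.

  step 0 ⇒ step 1: ABB ⇒ AA·BC·BC
    A ↦ AA
    B ↦ BC
    C ↦ CA  (constrained at step 1)

A->AA, B->BC, C->CA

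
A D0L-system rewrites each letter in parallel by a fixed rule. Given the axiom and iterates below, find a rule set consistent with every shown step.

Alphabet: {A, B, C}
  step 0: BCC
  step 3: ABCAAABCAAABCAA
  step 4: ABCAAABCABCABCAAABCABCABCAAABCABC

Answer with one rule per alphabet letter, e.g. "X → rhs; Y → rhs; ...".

A->ABC, B->A, C->A

  step 3 ⇒ step 4: ABCAAABCAAABCAA ⇒ ABC·A·A·ABC·ABC·ABC·A·A·ABC·ABC·ABC·A·A·ABC·ABC
    A ↦ ABC
    B ↦ A
    C ↦ A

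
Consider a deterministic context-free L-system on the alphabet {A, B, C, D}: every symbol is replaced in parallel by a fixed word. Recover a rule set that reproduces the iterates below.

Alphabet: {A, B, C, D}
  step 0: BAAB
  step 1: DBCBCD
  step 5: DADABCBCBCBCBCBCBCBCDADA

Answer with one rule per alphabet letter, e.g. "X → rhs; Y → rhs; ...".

A->BC, B->D, C->A, D->BC

  step 0 ⇒ step 1: BAAB ⇒ D·BC·BC·D
    A ↦ BC
    B ↦ D
    C ↦ A  (constrained at step 1)
    D ↦ BC  (constrained at step 1)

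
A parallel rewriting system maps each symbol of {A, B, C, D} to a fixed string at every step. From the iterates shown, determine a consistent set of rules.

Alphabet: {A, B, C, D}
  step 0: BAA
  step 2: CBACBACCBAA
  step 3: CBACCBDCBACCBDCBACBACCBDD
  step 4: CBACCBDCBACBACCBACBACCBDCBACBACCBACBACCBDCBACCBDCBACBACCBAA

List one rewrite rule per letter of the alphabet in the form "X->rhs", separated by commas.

A->D, B->CCB, C->CBA, D->A

  step 3 ⇒ step 4: CBACCBDCBACCBDCBACBACCBDD ⇒ CBA·CCB·D·CBA·CBA·CCB·A·CBA·CCB·D·CBA·CBA·CCB·A·CBA·CCB·D·CBA·CCB·D·CBA·CBA·CCB·A·A
    A ↦ D
    B ↦ CCB
    C ↦ CBA
    D ↦ A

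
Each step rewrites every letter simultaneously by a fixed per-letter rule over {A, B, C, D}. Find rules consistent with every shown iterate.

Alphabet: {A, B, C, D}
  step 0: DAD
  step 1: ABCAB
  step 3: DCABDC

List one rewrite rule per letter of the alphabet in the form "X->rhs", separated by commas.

  step 0 ⇒ step 1: DAD ⇒ AB·C·AB
    A ↦ C
    D ↦ AB
    B ↦ A  (constrained at step 1)
    C ↦ D  (constrained at step 1)

A->C, B->A, C->D, D->AB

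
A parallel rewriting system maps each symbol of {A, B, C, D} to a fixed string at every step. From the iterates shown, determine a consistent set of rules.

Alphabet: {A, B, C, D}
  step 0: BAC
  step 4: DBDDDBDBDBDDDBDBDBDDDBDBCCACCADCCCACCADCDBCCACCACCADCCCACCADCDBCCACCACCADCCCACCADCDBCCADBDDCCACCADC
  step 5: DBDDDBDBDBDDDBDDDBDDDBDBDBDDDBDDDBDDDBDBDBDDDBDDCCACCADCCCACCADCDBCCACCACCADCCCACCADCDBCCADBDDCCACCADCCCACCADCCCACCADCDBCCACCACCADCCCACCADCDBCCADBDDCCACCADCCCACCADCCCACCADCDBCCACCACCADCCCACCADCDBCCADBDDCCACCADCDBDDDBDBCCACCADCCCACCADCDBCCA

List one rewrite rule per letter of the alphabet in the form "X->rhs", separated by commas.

A->DC, B->DD, C->CCA, D->DB

  step 4 ⇒ step 5: DBDDDBDBDBDDDBDBDBDDDBDBCCACCADCCCACCADCDBCCACCACCADCCCACCADCDBCCACCACCADCCCACCADCDBCCADBDDCCACCADC ⇒ DB·DD·DB·DB·DB·DD·DB·DD·DB·DD·DB·DB·DB·DD·DB·DD·DB·DD·DB·DB·DB·DD·DB·DD·CCA·CCA·DC·CCA·CCA·DC·DB·CCA·CCA·CCA·DC·CCA·CCA·DC·DB·CCA·DB·DD·CCA·CCA·DC·CCA·CCA·DC·CCA·CCA·DC·DB·CCA·CCA·CCA·DC·CCA·CCA·DC·DB·CCA·DB·DD·CCA·CCA·DC·CCA·CCA·DC·CCA·CCA·DC·DB·CCA·CCA·CCA·DC·CCA·CCA·DC·DB·CCA·DB·DD·CCA·CCA·DC·DB·DD·DB·DB·CCA·CCA·DC·CCA·CCA·DC·DB·CCA
    A ↦ DC
    B ↦ DD
    C ↦ CCA
    D ↦ DB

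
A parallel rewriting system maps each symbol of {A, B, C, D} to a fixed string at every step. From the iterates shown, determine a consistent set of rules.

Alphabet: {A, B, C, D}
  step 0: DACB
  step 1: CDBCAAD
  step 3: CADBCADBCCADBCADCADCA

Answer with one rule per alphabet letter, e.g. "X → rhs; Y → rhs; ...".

  step 0 ⇒ step 1: DACB ⇒ C·DB·CA·AD
    A ↦ DB
    B ↦ AD
    C ↦ CA
    D ↦ C

A->DB, B->AD, C->CA, D->C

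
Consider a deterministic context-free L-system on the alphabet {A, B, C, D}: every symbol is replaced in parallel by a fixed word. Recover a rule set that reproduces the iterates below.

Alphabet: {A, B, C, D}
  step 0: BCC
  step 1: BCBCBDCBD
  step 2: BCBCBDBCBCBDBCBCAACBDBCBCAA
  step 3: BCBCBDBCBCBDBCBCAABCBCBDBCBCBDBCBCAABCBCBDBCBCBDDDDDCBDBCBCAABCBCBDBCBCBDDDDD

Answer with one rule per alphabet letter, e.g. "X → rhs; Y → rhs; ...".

  step 2 ⇒ step 3: BCBCBDBCBCBDBCBCAACBDBCBCAA ⇒ BCB·CBD·BCB·CBD·BCB·CAA·BCB·CBD·BCB·CBD·BCB·CAA·BCB·CBD·BCB·CBD·DD·DD·CBD·BCB·CAA·BCB·CBD·BCB·CBD·DD·DD
    A ↦ DD
    B ↦ BCB
    C ↦ CBD
    D ↦ CAA

A->DD, B->BCB, C->CBD, D->CAA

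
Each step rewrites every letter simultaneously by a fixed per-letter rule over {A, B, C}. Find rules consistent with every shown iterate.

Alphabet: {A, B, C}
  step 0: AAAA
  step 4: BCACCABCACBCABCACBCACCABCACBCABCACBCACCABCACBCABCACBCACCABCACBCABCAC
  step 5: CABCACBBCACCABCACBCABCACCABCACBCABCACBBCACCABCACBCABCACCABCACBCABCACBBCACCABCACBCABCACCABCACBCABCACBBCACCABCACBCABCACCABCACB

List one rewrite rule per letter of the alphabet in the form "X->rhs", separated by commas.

  step 4 ⇒ step 5: BCACCABCACBCABCACBCACCABCACBCABCACBCACCABCACBCABCACBCACCABCACBCABCAC ⇒ CA·B·CAC·B·B·CAC·CA·B·CAC·B·CA·B·CAC·CA·B·CAC·B·CA·B·CAC·B·B·CAC·CA·B·CAC·B·CA·B·CAC·CA·B·CAC·B·CA·B·CAC·B·B·CAC·CA·B·CAC·B·CA·B·CAC·CA·B·CAC·B·CA·B·CAC·B·B·CAC·CA·B·CAC·B·CA·B·CAC·CA·B·CAC·B
    A ↦ CAC
    B ↦ CA
    C ↦ B

A->CAC, B->CA, C->B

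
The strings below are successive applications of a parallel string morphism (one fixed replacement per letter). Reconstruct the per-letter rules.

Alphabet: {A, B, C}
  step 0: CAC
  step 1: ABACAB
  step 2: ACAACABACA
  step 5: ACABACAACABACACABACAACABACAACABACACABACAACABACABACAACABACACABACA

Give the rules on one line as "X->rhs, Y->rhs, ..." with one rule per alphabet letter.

  step 1 ⇒ step 2: ABACAB ⇒ AC·A·AC·AB·AC·A
    A ↦ AC
    B ↦ A
    C ↦ AB

A->AC, B->A, C->AB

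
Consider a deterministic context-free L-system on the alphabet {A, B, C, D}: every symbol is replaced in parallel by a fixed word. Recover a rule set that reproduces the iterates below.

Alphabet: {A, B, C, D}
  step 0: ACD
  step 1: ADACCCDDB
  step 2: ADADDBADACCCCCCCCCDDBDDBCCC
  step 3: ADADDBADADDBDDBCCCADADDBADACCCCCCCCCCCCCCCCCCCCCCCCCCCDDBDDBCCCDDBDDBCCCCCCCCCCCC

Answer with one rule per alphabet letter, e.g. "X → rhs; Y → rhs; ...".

A->ADA, B->CCC, C->CCC, D->DDB

  step 2 ⇒ step 3: ADADDBADACCCCCCCCCDDBDDBCCC ⇒ ADA·DDB·ADA·DDB·DDB·CCC·ADA·DDB·ADA·CCC·CCC·CCC·CCC·CCC·CCC·CCC·CCC·CCC·DDB·DDB·CCC·DDB·DDB·CCC·CCC·CCC·CCC
    A ↦ ADA
    B ↦ CCC
    C ↦ CCC
    D ↦ DDB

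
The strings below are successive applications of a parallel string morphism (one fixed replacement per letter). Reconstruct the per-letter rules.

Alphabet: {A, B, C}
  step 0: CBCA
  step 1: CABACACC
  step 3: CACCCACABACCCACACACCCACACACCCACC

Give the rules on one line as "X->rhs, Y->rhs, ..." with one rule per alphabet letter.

A->CC, B->BA, C->CA

  step 0 ⇒ step 1: CBCA ⇒ CA·BA·CA·CC
    A ↦ CC
    B ↦ BA
    C ↦ CA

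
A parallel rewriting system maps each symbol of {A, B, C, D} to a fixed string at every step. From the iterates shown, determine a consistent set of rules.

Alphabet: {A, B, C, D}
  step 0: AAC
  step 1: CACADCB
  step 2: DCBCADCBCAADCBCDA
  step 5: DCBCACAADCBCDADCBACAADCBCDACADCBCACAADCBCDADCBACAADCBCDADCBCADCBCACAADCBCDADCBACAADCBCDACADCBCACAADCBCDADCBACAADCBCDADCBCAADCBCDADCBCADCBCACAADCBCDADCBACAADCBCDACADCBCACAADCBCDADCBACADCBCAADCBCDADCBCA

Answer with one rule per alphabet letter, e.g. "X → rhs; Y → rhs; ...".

A->CA, B->CDA, C->DCB, D->A

  step 1 ⇒ step 2: CACADCB ⇒ DCB·CA·DCB·CA·A·DCB·CDA
    A ↦ CA
    B ↦ CDA
    C ↦ DCB
    D ↦ A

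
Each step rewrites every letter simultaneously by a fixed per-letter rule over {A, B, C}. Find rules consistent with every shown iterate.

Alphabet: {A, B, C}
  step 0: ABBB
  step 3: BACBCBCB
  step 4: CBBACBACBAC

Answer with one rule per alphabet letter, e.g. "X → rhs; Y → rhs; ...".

A->B, B->C, C->BA

  step 3 ⇒ step 4: BACBCBCB ⇒ C·B·BA·C·BA·C·BA·C
    A ↦ B
    B ↦ C
    C ↦ BA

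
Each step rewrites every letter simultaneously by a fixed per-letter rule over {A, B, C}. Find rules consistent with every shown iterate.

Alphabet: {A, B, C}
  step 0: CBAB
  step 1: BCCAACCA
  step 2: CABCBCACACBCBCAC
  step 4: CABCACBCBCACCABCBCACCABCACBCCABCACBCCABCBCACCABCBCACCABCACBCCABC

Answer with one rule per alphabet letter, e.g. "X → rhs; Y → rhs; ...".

A->AC, B->CA, C->BC

  step 1 ⇒ step 2: BCCAACCA ⇒ CA·BC·BC·AC·AC·BC·BC·AC
    A ↦ AC
    B ↦ CA
    C ↦ BC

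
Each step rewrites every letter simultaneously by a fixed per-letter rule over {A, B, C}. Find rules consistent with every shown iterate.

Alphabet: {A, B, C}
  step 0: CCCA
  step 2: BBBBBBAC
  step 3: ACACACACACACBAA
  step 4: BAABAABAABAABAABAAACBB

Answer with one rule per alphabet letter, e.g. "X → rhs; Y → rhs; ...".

A->B, B->AC, C->AA

  step 3 ⇒ step 4: ACACACACACACBAA ⇒ B·AA·B·AA·B·AA·B·AA·B·AA·B·AA·AC·B·B
    A ↦ B
    B ↦ AC
    C ↦ AA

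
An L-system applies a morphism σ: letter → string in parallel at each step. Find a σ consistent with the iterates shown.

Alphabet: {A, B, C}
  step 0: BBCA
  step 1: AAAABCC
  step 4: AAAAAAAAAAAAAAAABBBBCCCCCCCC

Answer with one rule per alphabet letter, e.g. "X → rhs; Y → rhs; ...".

  step 0 ⇒ step 1: BBCA ⇒ AA·AA·B·CC
    A ↦ CC
    B ↦ AA
    C ↦ B

A->CC, B->AA, C->B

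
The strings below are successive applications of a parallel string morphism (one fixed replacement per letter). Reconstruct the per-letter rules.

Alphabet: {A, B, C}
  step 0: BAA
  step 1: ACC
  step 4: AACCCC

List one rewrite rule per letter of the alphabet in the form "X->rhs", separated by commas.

  step 0 ⇒ step 1: BAA ⇒ A·C·C
    A ↦ C
    B ↦ A
    C ↦ BB  (constrained at step 1)

A->C, B->A, C->BB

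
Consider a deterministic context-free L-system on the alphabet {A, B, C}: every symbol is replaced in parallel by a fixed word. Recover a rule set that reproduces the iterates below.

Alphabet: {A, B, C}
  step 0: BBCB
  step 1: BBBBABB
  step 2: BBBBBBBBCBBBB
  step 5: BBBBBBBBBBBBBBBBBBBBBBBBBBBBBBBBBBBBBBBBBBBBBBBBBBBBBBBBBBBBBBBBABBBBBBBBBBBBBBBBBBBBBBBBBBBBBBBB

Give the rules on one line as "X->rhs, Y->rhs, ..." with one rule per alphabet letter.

A->C, B->BB, C->A

  step 1 ⇒ step 2: BBBBABB ⇒ BB·BB·BB·BB·C·BB·BB
    A ↦ C
    B ↦ BB
  step 0 ⇒ step 1: BBCB ⇒ BB·BB·A·BB
    C ↦ A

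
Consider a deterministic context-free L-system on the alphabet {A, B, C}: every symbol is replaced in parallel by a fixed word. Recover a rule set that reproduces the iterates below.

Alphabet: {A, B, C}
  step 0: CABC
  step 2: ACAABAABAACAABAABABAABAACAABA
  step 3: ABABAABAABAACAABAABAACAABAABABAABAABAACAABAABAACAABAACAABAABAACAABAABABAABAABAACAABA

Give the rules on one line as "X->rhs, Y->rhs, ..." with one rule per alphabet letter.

  step 2 ⇒ step 3: ACAABAABAACAABAABABAABAACAABA ⇒ ABA·BA·ABA·ABA·ACA·ABA·ABA·ACA·ABA·ABA·BA·ABA·ABA·ACA·ABA·ABA·ACA·ABA·ACA·ABA·ABA·ACA·ABA·ABA·BA·ABA·ABA·ACA·ABA
    A ↦ ABA
    B ↦ ACA
    C ↦ BA

A->ABA, B->ACA, C->BA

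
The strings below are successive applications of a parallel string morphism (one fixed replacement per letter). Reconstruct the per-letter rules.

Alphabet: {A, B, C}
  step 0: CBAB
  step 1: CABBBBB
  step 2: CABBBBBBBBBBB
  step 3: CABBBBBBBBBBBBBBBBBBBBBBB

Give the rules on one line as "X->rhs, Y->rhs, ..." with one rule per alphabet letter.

  step 2 ⇒ step 3: CABBBBBBBBBBB ⇒ CA·B·BB·BB·BB·BB·BB·BB·BB·BB·BB·BB·BB
    A ↦ B
    B ↦ BB
    C ↦ CA

A->B, B->BB, C->CA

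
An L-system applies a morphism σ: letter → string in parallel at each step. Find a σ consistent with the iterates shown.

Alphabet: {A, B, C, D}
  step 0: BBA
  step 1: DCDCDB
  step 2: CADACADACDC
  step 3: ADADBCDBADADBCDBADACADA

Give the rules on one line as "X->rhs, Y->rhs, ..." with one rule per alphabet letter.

A->DB, B->DC, C->ADA, D->C

  step 2 ⇒ step 3: CADACADACDC ⇒ ADA·DB·C·DB·ADA·DB·C·DB·ADA·C·ADA
    A ↦ DB
    C ↦ ADA
    D ↦ C
  step 0 ⇒ step 1: BBA ⇒ DC·DC·DB
    B ↦ DC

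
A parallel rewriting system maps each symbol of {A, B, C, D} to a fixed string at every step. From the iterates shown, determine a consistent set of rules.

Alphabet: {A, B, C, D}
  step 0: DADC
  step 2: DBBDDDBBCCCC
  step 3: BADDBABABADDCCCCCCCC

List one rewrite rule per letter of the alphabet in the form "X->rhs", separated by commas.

A->BB, B->D, C->CC, D->BA

  step 2 ⇒ step 3: DBBDDDBBCCCC ⇒ BA·D·D·BA·BA·BA·D·D·CC·CC·CC·CC
    B ↦ D
    C ↦ CC
    D ↦ BA
    A ↦ BB  (constrained at step 0)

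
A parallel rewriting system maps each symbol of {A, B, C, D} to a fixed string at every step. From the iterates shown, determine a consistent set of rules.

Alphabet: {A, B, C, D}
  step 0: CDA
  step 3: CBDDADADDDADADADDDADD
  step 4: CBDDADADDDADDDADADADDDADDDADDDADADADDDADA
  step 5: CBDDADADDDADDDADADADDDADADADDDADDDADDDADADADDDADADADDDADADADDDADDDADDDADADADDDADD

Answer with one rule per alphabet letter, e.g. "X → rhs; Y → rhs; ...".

A->DD, B->D, C->CB, D->DA

  step 4 ⇒ step 5: CBDDADADDDADDDADADADDDADDDADDDADADADDDADA ⇒ CB·D·DA·DA·DD·DA·DD·DA·DA·DA·DD·DA·DA·DA·DD·DA·DD·DA·DD·DA·DA·DA·DD·DA·DA·DA·DD·DA·DA·DA·DD·DA·DD·DA·DD·DA·DA·DA·DD·DA·DD
    A ↦ DD
    B ↦ D
    C ↦ CB
    D ↦ DA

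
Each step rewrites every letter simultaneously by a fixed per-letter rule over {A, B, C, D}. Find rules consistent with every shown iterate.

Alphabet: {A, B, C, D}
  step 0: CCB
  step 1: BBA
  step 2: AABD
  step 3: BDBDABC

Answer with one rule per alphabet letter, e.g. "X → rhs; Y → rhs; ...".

  step 2 ⇒ step 3: AABD ⇒ BD·BD·A·BC
    A ↦ BD
    B ↦ A
    D ↦ BC
  step 0 ⇒ step 1: CCB ⇒ B·B·A
    C ↦ B

A->BD, B->A, C->B, D->BC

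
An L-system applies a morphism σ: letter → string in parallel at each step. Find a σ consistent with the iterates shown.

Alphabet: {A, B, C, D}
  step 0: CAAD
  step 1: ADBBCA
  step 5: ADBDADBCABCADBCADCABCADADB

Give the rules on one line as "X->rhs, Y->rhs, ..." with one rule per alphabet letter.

A->B, B->D, C->AD, D->CA

  step 0 ⇒ step 1: CAAD ⇒ AD·B·B·CA
    A ↦ B
    C ↦ AD
    D ↦ CA
    B ↦ D  (constrained at step 1)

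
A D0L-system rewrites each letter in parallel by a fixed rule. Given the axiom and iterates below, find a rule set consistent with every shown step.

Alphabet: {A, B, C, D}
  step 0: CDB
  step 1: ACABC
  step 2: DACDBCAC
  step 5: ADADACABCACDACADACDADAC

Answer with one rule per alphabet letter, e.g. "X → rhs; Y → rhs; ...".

A->D, B->BC, C->AC, D->A

  step 1 ⇒ step 2: ACABC ⇒ D·AC·D·BC·AC
    A ↦ D
    B ↦ BC
    C ↦ AC
  step 0 ⇒ step 1: CDB ⇒ AC·A·BC
    D ↦ A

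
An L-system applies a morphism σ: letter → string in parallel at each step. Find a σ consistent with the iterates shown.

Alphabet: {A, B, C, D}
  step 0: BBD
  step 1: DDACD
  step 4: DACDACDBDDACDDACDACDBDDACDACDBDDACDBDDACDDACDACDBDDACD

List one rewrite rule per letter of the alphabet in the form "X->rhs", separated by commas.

  step 0 ⇒ step 1: BBD ⇒ D·D·ACD
    B ↦ D
    D ↦ ACD
    A ↦ B  (constrained at step 1)
    C ↦ DD  (constrained at step 1)

A->B, B->D, C->DD, D->ACD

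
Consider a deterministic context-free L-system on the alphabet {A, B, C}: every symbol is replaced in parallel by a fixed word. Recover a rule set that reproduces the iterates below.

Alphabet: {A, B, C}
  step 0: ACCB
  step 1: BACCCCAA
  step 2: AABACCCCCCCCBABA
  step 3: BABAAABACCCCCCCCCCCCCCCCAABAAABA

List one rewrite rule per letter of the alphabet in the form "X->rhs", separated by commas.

A->BA, B->AA, C->CC

  step 2 ⇒ step 3: AABACCCCCCCCBABA ⇒ BA·BA·AA·BA·CC·CC·CC·CC·CC·CC·CC·CC·AA·BA·AA·BA
    A ↦ BA
    B ↦ AA
    C ↦ CC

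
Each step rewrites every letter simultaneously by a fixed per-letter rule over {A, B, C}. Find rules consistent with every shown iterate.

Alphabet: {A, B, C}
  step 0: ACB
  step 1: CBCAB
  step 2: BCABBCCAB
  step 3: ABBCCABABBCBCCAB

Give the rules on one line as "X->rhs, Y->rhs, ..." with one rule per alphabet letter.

  step 2 ⇒ step 3: BCABBCCAB ⇒ AB·BC·C·AB·AB·BC·BC·C·AB
    A ↦ C
    B ↦ AB
    C ↦ BC

A->C, B->AB, C->BC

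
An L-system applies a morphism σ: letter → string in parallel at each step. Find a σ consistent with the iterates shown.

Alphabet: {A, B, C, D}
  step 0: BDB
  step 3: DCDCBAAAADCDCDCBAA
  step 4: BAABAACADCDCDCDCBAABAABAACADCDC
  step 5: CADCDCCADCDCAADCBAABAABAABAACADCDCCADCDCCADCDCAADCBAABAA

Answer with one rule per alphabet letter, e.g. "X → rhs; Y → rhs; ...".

A->DC, B->CA, C->AA, D->B

  step 4 ⇒ step 5: BAABAACADCDCDCDCBAABAABAACADCDC ⇒ CA·DC·DC·CA·DC·DC·AA·DC·B·AA·B·AA·B·AA·B·AA·CA·DC·DC·CA·DC·DC·CA·DC·DC·AA·DC·B·AA·B·AA
    A ↦ DC
    B ↦ CA
    C ↦ AA
    D ↦ B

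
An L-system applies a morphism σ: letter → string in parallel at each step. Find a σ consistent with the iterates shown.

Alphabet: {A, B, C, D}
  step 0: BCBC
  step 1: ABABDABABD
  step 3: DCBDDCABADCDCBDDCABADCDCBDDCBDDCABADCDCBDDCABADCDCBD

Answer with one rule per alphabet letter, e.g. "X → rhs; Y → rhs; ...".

  step 0 ⇒ step 1: BCBC ⇒ ABA·BD·ABA·BD
    B ↦ ABA
    C ↦ BD
    A ↦ DC  (constrained at step 1)
    D ↦ DC  (constrained at step 1)

A->DC, B->ABA, C->BD, D->DC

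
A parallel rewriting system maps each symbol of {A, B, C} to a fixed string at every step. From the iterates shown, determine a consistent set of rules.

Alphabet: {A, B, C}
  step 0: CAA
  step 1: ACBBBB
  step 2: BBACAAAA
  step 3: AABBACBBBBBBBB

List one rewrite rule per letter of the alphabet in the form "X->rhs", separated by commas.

A->BB, B->A, C->AC

  step 2 ⇒ step 3: BBACAAAA ⇒ A·A·BB·AC·BB·BB·BB·BB
    A ↦ BB
    B ↦ A
    C ↦ AC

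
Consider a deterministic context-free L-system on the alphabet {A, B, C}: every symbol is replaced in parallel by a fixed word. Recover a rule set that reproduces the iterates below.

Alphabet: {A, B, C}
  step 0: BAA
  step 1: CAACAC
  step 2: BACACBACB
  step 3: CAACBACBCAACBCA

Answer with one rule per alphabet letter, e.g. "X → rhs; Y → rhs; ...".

  step 2 ⇒ step 3: BACACBACB ⇒ CA·AC·B·AC·B·CA·AC·B·CA
    A ↦ AC
    B ↦ CA
    C ↦ B

A->AC, B->CA, C->B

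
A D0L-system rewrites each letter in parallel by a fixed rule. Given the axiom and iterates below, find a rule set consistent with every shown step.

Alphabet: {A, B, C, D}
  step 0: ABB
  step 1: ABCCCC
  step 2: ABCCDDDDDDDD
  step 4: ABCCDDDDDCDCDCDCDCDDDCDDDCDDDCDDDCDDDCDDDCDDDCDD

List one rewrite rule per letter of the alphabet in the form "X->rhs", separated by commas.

A->AB, B->CC, C->DD, D->DC

  step 1 ⇒ step 2: ABCCCC ⇒ AB·CC·DD·DD·DD·DD
    A ↦ AB
    B ↦ CC
    C ↦ DD
    D ↦ DC  (constrained at step 2)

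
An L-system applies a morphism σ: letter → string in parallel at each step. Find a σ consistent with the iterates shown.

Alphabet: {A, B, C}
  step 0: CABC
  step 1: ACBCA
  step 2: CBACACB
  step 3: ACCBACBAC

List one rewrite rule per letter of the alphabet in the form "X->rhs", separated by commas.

A->CB, B->C, C->A

  step 2 ⇒ step 3: CBACACB ⇒ A·C·CB·A·CB·A·C
    A ↦ CB
    B ↦ C
    C ↦ A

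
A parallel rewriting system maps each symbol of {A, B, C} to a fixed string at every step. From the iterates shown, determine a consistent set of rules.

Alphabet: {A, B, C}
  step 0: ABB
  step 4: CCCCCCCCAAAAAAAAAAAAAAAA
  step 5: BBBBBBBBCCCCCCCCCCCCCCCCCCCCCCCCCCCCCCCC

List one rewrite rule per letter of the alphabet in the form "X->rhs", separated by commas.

  step 4 ⇒ step 5: CCCCCCCCAAAAAAAAAAAAAAAA ⇒ B·B·B·B·B·B·B·B·CC·CC·CC·CC·CC·CC·CC·CC·CC·CC·CC·CC·CC·CC·CC·CC
    A ↦ CC
    C ↦ B
    B ↦ AA  (constrained at step 0)

A->CC, B->AA, C->B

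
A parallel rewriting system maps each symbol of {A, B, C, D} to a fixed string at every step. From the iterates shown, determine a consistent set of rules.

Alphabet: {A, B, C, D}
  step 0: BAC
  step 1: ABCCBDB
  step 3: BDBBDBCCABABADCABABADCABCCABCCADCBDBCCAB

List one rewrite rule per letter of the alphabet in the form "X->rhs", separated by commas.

  step 0 ⇒ step 1: BAC ⇒ AB·CC·BDB
    A ↦ CC
    B ↦ AB
    C ↦ BDB
    D ↦ ADC  (constrained at step 1)

A->CC, B->AB, C->BDB, D->ADC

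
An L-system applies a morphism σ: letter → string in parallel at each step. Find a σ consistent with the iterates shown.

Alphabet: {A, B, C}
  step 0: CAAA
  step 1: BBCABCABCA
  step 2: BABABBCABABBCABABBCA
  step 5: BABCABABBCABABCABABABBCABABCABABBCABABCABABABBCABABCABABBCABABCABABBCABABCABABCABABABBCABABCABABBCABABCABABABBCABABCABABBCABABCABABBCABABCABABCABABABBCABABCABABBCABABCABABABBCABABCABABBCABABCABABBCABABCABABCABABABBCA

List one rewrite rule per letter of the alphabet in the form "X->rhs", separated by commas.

A->BCA, B->BA, C->B

  step 1 ⇒ step 2: BBCABCABCA ⇒ BA·BA·B·BCA·BA·B·BCA·BA·B·BCA
    A ↦ BCA
    B ↦ BA
    C ↦ B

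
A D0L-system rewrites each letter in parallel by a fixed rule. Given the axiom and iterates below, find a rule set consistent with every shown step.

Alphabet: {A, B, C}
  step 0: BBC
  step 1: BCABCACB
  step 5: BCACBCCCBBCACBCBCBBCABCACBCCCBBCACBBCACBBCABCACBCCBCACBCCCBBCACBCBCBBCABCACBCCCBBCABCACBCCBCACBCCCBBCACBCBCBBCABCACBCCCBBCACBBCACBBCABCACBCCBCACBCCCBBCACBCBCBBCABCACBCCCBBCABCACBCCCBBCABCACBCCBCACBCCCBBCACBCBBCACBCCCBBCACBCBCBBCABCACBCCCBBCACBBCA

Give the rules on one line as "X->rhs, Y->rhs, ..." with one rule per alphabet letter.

  step 0 ⇒ step 1: BBC ⇒ BCA·BCA·CB
    B ↦ BCA
    C ↦ CB
    A ↦ CC  (constrained at step 1)

A->CC, B->BCA, C->CB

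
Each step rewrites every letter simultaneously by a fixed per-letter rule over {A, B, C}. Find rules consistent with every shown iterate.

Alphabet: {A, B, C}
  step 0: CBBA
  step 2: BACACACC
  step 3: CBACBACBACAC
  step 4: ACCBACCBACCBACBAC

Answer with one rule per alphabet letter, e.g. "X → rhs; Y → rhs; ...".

A->B, B->C, C->AC

  step 3 ⇒ step 4: CBACBACBACAC ⇒ AC·C·B·AC·C·B·AC·C·B·AC·B·AC
    A ↦ B
    B ↦ C
    C ↦ AC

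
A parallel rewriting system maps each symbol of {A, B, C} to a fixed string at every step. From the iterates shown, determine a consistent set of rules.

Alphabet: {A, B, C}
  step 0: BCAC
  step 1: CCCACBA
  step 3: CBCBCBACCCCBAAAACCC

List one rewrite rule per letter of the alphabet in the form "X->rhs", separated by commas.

A->CB, B->CCC, C->A

  step 0 ⇒ step 1: BCAC ⇒ CCC·A·CB·A
    A ↦ CB
    B ↦ CCC
    C ↦ A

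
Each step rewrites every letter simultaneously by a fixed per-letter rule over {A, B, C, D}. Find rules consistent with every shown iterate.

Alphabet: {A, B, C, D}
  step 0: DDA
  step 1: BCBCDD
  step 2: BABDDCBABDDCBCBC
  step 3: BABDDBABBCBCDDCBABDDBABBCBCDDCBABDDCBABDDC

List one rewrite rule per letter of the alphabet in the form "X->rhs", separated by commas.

A->DD, B->BAB, C->DDC, D->BC

  step 2 ⇒ step 3: BABDDCBABDDCBCBC ⇒ BAB·DD·BAB·BC·BC·DDC·BAB·DD·BAB·BC·BC·DDC·BAB·DDC·BAB·DDC
    A ↦ DD
    B ↦ BAB
    C ↦ DDC
    D ↦ BC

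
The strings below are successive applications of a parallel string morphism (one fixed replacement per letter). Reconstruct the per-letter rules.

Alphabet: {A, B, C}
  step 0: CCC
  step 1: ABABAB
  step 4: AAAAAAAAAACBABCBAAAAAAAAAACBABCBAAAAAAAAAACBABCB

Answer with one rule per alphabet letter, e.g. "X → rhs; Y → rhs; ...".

  step 0 ⇒ step 1: CCC ⇒ AB·AB·AB
    C ↦ AB
    A ↦ AA  (constrained at step 1)
    B ↦ CB  (constrained at step 1)

A->AA, B->CB, C->AB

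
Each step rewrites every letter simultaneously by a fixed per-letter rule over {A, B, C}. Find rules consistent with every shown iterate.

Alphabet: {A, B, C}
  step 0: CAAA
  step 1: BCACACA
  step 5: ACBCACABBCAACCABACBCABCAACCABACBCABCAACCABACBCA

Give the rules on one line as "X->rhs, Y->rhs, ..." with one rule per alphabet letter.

A->CA, B->AC, C->B

  step 0 ⇒ step 1: CAAA ⇒ B·CA·CA·CA
    A ↦ CA
    C ↦ B
    B ↦ AC  (constrained at step 1)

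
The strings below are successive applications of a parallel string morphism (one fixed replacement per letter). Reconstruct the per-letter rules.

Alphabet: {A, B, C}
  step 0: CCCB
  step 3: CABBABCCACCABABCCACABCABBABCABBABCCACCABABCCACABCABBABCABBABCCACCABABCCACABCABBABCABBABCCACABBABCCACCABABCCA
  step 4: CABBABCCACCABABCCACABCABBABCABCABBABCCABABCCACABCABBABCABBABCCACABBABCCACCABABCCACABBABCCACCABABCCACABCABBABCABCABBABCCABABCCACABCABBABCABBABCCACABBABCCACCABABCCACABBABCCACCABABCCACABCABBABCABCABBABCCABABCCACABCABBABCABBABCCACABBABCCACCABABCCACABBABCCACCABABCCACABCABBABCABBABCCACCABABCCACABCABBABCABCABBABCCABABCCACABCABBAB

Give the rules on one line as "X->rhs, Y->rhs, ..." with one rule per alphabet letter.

A->BAB, B->CCA, C->CAB

  step 3 ⇒ step 4: CABBABCCACCABABCCACABCABBABCABBABCCACCABABCCACABCABBABCABBABCCACCABABCCACABCABBABCABBABCCACABBABCCACCABABCCA ⇒ CAB·BAB·CCA·CCA·BAB·CCA·CAB·CAB·BAB·CAB·CAB·BAB·CCA·BAB·CCA·CAB·CAB·BAB·CAB·BAB·CCA·CAB·BAB·CCA·CCA·BAB·CCA·CAB·BAB·CCA·CCA·BAB·CCA·CAB·CAB·BAB·CAB·CAB·BAB·CCA·BAB·CCA·CAB·CAB·BAB·CAB·BAB·CCA·CAB·BAB·CCA·CCA·BAB·CCA·CAB·BAB·CCA·CCA·BAB·CCA·CAB·CAB·BAB·CAB·CAB·BAB·CCA·BAB·CCA·CAB·CAB·BAB·CAB·BAB·CCA·CAB·BAB·CCA·CCA·BAB·CCA·CAB·BAB·CCA·CCA·BAB·CCA·CAB·CAB·BAB·CAB·BAB·CCA·CCA·BAB·CCA·CAB·CAB·BAB·CAB·CAB·BAB·CCA·BAB·CCA·CAB·CAB·BAB
    A ↦ BAB
    B ↦ CCA
    C ↦ CAB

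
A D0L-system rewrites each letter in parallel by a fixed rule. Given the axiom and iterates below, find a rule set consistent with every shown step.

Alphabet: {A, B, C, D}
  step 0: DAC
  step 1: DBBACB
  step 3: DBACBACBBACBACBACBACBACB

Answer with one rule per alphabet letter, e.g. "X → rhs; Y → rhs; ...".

  step 0 ⇒ step 1: DAC ⇒ DB·BA·CB
    A ↦ BA
    C ↦ CB
    D ↦ DB
    B ↦ AC  (constrained at step 1)

A->BA, B->AC, C->CB, D->DB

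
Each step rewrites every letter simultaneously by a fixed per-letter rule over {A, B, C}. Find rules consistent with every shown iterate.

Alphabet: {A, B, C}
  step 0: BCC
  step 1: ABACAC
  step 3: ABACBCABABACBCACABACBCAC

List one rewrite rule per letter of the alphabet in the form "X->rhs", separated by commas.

A->BC, B->AB, C->AC

  step 0 ⇒ step 1: BCC ⇒ AB·AC·AC
    B ↦ AB
    C ↦ AC
    A ↦ BC  (constrained at step 1)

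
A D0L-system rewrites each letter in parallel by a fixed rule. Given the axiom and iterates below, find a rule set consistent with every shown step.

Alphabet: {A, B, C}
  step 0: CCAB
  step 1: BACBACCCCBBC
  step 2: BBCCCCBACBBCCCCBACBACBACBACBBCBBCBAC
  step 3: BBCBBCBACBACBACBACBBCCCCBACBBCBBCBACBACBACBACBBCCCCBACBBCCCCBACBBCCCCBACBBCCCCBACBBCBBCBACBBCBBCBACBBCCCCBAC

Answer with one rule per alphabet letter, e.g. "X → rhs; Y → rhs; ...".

  step 2 ⇒ step 3: BBCCCCBACBBCCCCBACBACBACBACBBCBBCBAC ⇒ BBC·BBC·BAC·BAC·BAC·BAC·BBC·CCC·BAC·BBC·BBC·BAC·BAC·BAC·BAC·BBC·CCC·BAC·BBC·CCC·BAC·BBC·CCC·BAC·BBC·CCC·BAC·BBC·BBC·BAC·BBC·BBC·BAC·BBC·CCC·BAC
    A ↦ CCC
    B ↦ BBC
    C ↦ BAC

A->CCC, B->BBC, C->BAC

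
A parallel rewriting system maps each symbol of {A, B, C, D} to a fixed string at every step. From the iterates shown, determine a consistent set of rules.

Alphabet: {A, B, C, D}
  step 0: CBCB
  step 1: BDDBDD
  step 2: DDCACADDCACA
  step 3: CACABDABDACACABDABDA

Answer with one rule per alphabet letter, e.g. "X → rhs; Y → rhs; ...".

A->DA, B->DD, C->B, D->CA

  step 2 ⇒ step 3: DDCACADDCACA ⇒ CA·CA·B·DA·B·DA·CA·CA·B·DA·B·DA
    A ↦ DA
    C ↦ B
    D ↦ CA
  step 0 ⇒ step 1: CBCB ⇒ B·DD·B·DD
    B ↦ DD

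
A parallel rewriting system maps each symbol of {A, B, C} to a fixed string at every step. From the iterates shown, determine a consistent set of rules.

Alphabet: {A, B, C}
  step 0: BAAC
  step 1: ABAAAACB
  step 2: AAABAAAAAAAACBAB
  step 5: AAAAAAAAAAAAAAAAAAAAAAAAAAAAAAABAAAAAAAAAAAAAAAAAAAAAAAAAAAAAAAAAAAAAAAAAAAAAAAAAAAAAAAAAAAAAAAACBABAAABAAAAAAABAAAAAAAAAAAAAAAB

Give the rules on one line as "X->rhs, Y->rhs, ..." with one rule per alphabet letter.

A->AA, B->AB, C->CB

  step 1 ⇒ step 2: ABAAAACB ⇒ AA·AB·AA·AA·AA·AA·CB·AB
    A ↦ AA
    B ↦ AB
    C ↦ CB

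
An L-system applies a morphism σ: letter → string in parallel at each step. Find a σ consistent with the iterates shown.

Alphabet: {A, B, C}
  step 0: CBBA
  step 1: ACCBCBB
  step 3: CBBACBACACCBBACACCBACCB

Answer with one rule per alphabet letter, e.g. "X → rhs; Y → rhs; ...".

  step 0 ⇒ step 1: CBBA ⇒ AC·CB·CB·B
    A ↦ B
    B ↦ CB
    C ↦ AC

A->B, B->CB, C->AC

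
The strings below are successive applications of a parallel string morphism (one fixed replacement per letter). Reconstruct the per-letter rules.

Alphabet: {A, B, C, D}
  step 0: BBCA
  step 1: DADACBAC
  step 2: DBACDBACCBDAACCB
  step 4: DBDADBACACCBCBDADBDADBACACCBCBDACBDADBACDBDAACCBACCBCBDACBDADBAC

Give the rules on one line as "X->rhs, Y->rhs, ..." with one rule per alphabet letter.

  step 1 ⇒ step 2: DADACBAC ⇒ DB·AC·DB·AC·CB·DA·AC·CB
    A ↦ AC
    B ↦ DA
    C ↦ CB
    D ↦ DB

A->AC, B->DA, C->CB, D->DB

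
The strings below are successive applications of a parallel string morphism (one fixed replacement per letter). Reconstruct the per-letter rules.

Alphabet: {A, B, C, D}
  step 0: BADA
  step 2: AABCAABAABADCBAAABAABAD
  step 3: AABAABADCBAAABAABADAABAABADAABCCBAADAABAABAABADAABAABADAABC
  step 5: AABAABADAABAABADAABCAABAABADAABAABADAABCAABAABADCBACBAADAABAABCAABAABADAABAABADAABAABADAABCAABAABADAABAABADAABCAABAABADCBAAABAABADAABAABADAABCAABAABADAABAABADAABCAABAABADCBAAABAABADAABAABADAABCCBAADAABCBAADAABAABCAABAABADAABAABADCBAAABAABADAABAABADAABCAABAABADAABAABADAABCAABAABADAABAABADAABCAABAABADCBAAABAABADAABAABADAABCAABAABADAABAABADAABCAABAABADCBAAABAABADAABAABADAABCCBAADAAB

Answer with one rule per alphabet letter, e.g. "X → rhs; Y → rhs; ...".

  step 2 ⇒ step 3: AABCAABAABADCBAAABAABAD ⇒ AAB·AAB·AD·CBA·AAB·AAB·AD·AAB·AAB·AD·AAB·C·CBA·AD·AAB·AAB·AAB·AD·AAB·AAB·AD·AAB·C
    A ↦ AAB
    B ↦ AD
    C ↦ CBA
    D ↦ C

A->AAB, B->AD, C->CBA, D->C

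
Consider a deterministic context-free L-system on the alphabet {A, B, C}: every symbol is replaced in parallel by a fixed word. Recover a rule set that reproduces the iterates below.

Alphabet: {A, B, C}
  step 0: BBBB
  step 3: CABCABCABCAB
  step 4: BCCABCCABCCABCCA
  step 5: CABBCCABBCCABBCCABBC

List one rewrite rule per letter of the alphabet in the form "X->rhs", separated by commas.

  step 4 ⇒ step 5: BCCABCCABCCABCCA ⇒ CA·B·B·C·CA·B·B·C·CA·B·B·C·CA·B·B·C
    A ↦ C
    B ↦ CA
    C ↦ B

A->C, B->CA, C->B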